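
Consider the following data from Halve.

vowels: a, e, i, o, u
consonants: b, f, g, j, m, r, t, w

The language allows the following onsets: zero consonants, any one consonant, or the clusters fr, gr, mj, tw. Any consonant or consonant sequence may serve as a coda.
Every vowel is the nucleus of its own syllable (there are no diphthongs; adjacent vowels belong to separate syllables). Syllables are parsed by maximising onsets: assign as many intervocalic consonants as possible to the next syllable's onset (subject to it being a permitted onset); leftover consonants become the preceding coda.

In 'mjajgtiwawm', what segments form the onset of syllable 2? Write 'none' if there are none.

t

Nuclei (vowels): a, i, a → 3 syllables.
/a…i/ gap (V1→V2): /jgt/ — longest licit onset from the right is /t/, leaving /jg/ as coda.
/i…a/ gap (V2→V3): /w/ is a single consonant, so it becomes the next onset.
Syllabification: mjajg.ti.wawm.
Syllable 2 is /ti/: onset /t/, nucleus /i/, coda ∅.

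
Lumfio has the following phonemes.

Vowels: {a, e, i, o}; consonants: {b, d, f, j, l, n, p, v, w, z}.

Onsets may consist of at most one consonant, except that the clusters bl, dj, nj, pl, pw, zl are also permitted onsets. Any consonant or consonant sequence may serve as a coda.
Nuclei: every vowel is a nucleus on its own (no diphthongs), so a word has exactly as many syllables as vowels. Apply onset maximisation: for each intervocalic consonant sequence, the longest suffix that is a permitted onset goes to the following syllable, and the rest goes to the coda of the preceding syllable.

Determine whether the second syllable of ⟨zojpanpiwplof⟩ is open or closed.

Nuclei (vowels): o, a, i, o → 4 syllables.
/o…a/ gap (V1→V2): /jp/ — longest licit onset from the right is /p/, leaving /j/ as coda.
/a…i/ gap (V2→V3): /np/ splits as /n/ + /p/ (/p/ is the longest suffix that is a licit onset).
/i…o/ gap (V3→V4): /wpl/; trying suffixes from longest down, /pl/ is the first permitted one, so coda /w/ | onset /pl/.
Result: zoj.pan.piw.plof.
Syllable 2 is /pan/ with coda /n/, so it is closed.

closed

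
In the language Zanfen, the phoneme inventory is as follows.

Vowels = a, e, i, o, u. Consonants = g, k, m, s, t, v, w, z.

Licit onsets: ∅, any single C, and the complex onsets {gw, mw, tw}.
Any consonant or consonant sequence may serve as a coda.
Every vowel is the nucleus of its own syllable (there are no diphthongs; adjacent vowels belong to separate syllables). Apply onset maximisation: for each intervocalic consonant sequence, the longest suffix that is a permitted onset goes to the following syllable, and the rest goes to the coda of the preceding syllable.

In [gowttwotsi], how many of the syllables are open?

1

Nuclei (vowels): o, o, i → 3 syllables.
/o…o/ gap (V1→V2): /wttw/ — longest licit onset from the right is /tw/, leaving /wt/ as coda.
/o…i/ gap (V2→V3): /ts/ splits as /t/ + /s/ (/s/ is the longest suffix that is a licit onset).
Syllabification: gowt.twot.si.
Classifying each syllable: /gowt/ (closed), /twot/ (closed), /si/ (open).
Open syllables: 1.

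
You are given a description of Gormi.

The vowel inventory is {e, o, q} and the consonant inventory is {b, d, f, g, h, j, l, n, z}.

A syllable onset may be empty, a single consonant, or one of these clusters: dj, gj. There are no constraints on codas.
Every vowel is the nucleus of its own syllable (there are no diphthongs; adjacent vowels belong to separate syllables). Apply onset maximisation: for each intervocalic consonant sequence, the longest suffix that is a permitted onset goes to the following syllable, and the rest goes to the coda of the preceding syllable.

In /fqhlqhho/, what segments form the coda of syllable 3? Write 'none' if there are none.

none

Vowels present: q, q, o; each is a nucleus, giving 3 syllables.
V1 /q/ – V2 /q/: /hl/ splits as /h/ + /l/ (/l/ is the longest suffix that is a licit onset).
V2 /q/ – V3 /o/: cluster /hh/ — the longest permitted-onset suffix is /h/; onset = /h/, preceding coda = /h/.
Putting it together: fqh.lqh.ho.
Syllable 3 is /ho/: onset /h/, nucleus /o/, coda ∅.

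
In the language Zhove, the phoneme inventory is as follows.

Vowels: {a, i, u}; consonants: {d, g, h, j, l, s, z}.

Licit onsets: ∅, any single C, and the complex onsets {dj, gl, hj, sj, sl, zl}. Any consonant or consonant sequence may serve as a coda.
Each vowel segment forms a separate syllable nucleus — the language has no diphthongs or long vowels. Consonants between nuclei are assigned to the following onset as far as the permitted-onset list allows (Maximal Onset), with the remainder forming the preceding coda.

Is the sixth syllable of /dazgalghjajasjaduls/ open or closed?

Vowels present: a, a, a, a, a, u; each is a nucleus, giving 6 syllables.
σ1/σ2 boundary: cluster /zg/ — the longest permitted-onset suffix is /g/; onset = /g/, preceding coda = /z/.
σ2/σ3 boundary: /lghj/ — longest licit onset from the right is /hj/, leaving /lg/ as coda.
σ3/σ4 boundary: /j/ → onset of the next syllable (single consonants are always licit onsets).
σ4/σ5 boundary: /sj/ is a licit onset in full, so it all attaches to the next syllable.
σ5/σ6 boundary: /d/ is a single consonant, so it becomes the next onset.
Result: daz.galg.hja.ja.sja.duls.
Syllable 6 is /duls/ with coda /ls/, so it is closed.

closed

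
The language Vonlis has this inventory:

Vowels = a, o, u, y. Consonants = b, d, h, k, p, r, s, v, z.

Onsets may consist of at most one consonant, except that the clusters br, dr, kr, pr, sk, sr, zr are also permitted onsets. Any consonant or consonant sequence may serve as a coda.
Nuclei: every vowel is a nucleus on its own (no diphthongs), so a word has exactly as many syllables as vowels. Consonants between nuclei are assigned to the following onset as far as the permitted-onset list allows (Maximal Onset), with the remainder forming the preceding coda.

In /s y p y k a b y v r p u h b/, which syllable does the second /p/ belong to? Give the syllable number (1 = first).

5

Vowels present: y, y, a, y, u; each is a nucleus, giving 5 syllables.
V1 /y/ – V2 /y/: /p/ → onset of the next syllable (single consonants are always licit onsets).
V2 /y/ – V3 /a/: /k/ is a single consonant, so it becomes the next onset.
V3 /a/ – V4 /y/: /b/ → onset of the next syllable (single consonants are always licit onsets).
V4 /y/ – V5 /u/: /vrp/ — longest licit onset from the right is /p/, leaving /vr/ as coda.
So the parse is sy.py.ka.byvr.puhb.
The second /p/ is in the onset of syllable 5 (/puhb/).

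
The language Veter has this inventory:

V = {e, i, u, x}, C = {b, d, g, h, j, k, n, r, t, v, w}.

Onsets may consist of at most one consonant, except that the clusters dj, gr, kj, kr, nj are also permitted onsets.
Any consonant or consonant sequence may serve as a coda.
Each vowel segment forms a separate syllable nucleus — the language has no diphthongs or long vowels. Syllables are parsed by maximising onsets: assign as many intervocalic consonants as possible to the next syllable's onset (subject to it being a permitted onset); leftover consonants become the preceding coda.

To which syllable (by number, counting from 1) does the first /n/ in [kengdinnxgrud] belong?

The vowels are e, i, x, u — 4 nuclei, so 4 syllables.
σ1/σ2 boundary: /ngd/ — longest licit onset from the right is /d/, leaving /ng/ as coda.
σ2/σ3 boundary: /nn/ — longest licit onset from the right is /n/, leaving /n/ as coda.
σ3/σ4 boundary: /gr/ — entire cluster is a permitted onset → onset /gr/, coda ∅.
Result: keng.din.nx.grud.
The first /n/ is in the coda of syllable 1 (/keng/).

1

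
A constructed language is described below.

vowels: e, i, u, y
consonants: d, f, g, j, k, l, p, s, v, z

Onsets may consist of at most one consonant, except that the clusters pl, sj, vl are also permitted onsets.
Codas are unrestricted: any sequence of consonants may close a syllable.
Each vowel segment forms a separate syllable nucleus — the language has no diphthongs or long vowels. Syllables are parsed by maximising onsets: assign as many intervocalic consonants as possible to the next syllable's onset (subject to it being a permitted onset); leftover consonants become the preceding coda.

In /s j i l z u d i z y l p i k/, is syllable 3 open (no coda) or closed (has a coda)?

The vowels are i, u, i, y, i — 5 nuclei, so 5 syllables.
/i…u/ gap (V1→V2): /lz/ — longest licit onset from the right is /z/, leaving /l/ as coda.
/u…i/ gap (V2→V3): /d/ → onset of the next syllable (single consonants are always licit onsets).
/i…y/ gap (V3→V4): just /z/ — single C goes to the following onset.
/y…i/ gap (V4→V5): cluster /lp/ — the longest permitted-onset suffix is /p/; onset = /p/, preceding coda = /l/.
So the parse is sjil.zu.di.zyl.pik.
Syllable 3 is /di/; it ends in its nucleus with no coda, so it is open.

open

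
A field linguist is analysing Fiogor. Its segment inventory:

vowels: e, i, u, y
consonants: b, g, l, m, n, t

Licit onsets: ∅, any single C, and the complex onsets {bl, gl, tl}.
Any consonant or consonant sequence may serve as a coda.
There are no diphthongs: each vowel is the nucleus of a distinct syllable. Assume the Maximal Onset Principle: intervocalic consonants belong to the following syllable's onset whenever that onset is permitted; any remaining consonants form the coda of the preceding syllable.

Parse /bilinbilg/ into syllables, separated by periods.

bi.lin.bilg

Vowels present: i, i, i; each is a nucleus, giving 3 syllables.
Between /i/ (V1) and /i/ (V2): /l/ is a single consonant, so it becomes the next onset.
Between /i/ (V2) and /i/ (V3): /nb/; trying suffixes from longest down, /b/ is the first permitted one, so coda /n/ | onset /b/.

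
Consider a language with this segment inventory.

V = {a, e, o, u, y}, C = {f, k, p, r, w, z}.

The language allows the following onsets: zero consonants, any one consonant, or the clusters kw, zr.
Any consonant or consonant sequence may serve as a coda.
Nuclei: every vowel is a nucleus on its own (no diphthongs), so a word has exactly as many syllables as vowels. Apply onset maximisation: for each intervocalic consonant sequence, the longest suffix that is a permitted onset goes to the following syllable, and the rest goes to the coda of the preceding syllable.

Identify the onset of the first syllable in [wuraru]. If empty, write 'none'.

w

Vowels present: u, a, u; each is a nucleus, giving 3 syllables.
V1 /u/ – V2 /a/: /r/ → onset of the next syllable (single consonants are always licit onsets).
V2 /a/ – V3 /u/: just /r/ — single C goes to the following onset.
Syllabification: wu.ra.ru.
Syllable 1 is /wu/: onset /w/, nucleus /u/, coda ∅.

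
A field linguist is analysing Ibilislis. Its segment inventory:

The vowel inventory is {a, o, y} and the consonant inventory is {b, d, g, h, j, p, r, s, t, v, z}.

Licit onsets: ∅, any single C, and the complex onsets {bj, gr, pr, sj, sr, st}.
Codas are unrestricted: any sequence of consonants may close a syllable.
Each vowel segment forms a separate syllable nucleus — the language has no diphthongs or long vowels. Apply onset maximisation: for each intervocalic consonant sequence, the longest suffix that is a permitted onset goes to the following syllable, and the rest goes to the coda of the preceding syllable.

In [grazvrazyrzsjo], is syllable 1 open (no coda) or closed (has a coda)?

closed

The vowels are a, a, y, o — 4 nuclei, so 4 syllables.
σ1/σ2 boundary: /zvr/; trying suffixes from longest down, /r/ is the first permitted one, so coda /zv/ | onset /r/.
σ2/σ3 boundary: /z/ → onset of the next syllable (single consonants are always licit onsets).
σ3/σ4 boundary: /rzsj/; trying suffixes from longest down, /sj/ is the first permitted one, so coda /rz/ | onset /sj/.
So the parse is grazv.ra.zyrz.sjo.
Syllable 1 is /grazv/ with coda /zv/, so it is closed.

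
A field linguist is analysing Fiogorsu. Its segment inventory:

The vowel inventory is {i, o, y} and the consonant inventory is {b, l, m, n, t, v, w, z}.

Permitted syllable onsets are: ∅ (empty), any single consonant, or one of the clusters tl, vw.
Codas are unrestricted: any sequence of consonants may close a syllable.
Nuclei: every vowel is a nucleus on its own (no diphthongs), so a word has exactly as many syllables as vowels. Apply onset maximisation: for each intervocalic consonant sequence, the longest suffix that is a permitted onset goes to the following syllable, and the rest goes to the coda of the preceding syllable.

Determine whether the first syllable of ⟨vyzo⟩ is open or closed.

Nuclei (vowels): y, o → 2 syllables.
σ1/σ2 boundary: /z/ → onset of the next syllable (single consonants are always licit onsets).
Putting it together: vy.zo.
Syllable 1 is /vy/; it ends in its nucleus with no coda, so it is open.

open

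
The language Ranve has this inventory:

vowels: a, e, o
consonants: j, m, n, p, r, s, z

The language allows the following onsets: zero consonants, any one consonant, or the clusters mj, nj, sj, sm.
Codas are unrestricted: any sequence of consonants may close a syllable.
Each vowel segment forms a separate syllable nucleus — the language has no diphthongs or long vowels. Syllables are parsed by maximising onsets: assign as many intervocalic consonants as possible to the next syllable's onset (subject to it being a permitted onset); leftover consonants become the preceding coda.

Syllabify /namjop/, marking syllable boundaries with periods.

na.mjop

Nuclei (vowels): a, o → 2 syllables.
V1 /a/ – V2 /o/: cluster /mj/ — /mj/ is itself a permitted onset, so the whole cluster goes right; preceding coda = ∅.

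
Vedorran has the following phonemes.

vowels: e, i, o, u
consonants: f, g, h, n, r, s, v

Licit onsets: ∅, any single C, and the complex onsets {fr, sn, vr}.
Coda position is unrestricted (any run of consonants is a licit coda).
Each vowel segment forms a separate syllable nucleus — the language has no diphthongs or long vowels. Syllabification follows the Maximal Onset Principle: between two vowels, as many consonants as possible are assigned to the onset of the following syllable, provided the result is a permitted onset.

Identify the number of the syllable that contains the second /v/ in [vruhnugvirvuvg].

3

The vowels are u, u, i, u — 4 nuclei, so 4 syllables.
σ1/σ2 boundary: cluster /hn/ — the longest permitted-onset suffix is /n/; onset = /n/, preceding coda = /h/.
σ2/σ3 boundary: /gv/ splits as /g/ + /v/ (/v/ is the longest suffix that is a licit onset).
σ3/σ4 boundary: /rv/; trying suffixes from longest down, /v/ is the first permitted one, so coda /r/ | onset /v/.
Putting it together: vruh.nug.vir.vuvg.
The second /v/ is in the onset of syllable 3 (/vir/).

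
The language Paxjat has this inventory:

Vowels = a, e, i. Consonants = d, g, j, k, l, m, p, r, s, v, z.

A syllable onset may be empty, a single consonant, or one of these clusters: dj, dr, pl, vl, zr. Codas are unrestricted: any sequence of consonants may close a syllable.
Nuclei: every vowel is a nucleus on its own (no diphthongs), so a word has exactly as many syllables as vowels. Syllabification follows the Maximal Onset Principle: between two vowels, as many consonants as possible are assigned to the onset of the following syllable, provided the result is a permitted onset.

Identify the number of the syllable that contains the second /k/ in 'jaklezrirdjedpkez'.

Nuclei (vowels): a, e, i, e, e → 5 syllables.
/a…e/ gap (V1→V2): /kl/ — longest licit onset from the right is /l/, leaving /k/ as coda.
/e…i/ gap (V2→V3): cluster /zr/ — /zr/ is itself a permitted onset, so the whole cluster goes right; preceding coda = ∅.
/i…e/ gap (V3→V4): cluster /rdj/ — the longest permitted-onset suffix is /dj/; onset = /dj/, preceding coda = /r/.
/e…e/ gap (V4→V5): /dpk/; trying suffixes from longest down, /k/ is the first permitted one, so coda /dp/ | onset /k/.
Putting it together: jak.le.zrir.djedp.kez.
The second /k/ is in the onset of syllable 5 (/kez/).

5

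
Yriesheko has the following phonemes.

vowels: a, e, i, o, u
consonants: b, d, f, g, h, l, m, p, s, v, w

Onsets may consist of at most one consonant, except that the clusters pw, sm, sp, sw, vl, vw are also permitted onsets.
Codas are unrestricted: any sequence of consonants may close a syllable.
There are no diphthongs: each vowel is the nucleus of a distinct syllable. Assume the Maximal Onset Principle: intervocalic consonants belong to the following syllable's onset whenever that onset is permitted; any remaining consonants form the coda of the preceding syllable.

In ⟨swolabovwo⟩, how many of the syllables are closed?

Vowels present: o, a, o, o; each is a nucleus, giving 4 syllables.
/o…a/ gap (V1→V2): /l/ is a single consonant, so it becomes the next onset.
/a…o/ gap (V2→V3): /b/ → onset of the next syllable (single consonants are always licit onsets).
/o…o/ gap (V3→V4): /vw/ is a licit onset in full, so it all attaches to the next syllable.
Syllabification: swo.la.bo.vwo.
Classifying each syllable: /swo/ (open), /la/ (open), /bo/ (open), /vwo/ (open).
Closed syllables: 0.

0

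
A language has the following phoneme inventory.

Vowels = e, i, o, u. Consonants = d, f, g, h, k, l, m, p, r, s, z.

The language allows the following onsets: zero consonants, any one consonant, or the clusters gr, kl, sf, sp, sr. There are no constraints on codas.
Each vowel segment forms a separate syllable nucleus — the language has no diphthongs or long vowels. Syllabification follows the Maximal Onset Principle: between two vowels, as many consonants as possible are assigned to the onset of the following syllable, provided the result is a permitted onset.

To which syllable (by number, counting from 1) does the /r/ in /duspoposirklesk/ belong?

4

The vowels are u, o, o, i, e — 5 nuclei, so 5 syllables.
V1 /u/ – V2 /o/: cluster /sp/ — /sp/ is itself a permitted onset, so the whole cluster goes right; preceding coda = ∅.
V2 /o/ – V3 /o/: just /p/ — single C goes to the following onset.
V3 /o/ – V4 /i/: /s/ → onset of the next syllable (single consonants are always licit onsets).
V4 /i/ – V5 /e/: /rkl/ — longest licit onset from the right is /kl/, leaving /r/ as coda.
Syllabification: du.spo.po.sir.klesk.
The /r/ is in the coda of syllable 4 (/sir/).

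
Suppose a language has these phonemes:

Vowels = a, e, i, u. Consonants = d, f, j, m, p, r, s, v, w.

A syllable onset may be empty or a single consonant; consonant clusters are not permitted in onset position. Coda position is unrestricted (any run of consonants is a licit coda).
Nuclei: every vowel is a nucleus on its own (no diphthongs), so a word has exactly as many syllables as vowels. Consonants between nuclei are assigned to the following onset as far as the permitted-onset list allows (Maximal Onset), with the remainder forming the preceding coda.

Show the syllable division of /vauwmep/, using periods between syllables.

The vowels are a, u, e — 3 nuclei, so 3 syllables.
/a…u/ gap (V1→V2): no consonants, so the boundary falls immediately after /a/.
/u…e/ gap (V2→V3): /wm/ — longest licit onset from the right is /m/, leaving /w/ as coda.

va.uw.mep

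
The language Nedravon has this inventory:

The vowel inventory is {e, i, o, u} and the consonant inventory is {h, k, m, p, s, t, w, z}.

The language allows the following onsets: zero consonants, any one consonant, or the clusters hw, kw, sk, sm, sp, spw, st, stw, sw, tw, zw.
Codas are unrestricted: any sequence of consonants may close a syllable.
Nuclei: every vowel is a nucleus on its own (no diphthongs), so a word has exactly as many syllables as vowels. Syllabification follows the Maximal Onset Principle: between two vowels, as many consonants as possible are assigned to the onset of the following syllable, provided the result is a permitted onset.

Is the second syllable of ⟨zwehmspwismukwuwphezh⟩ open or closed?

Nuclei (vowels): e, i, u, u, e → 5 syllables.
Between /e/ (V1) and /i/ (V2): /hmspw/ — longest licit onset from the right is /spw/, leaving /hm/ as coda.
Between /i/ (V2) and /u/ (V3): /sm/ is a licit onset in full, so it all attaches to the next syllable.
Between /u/ (V3) and /u/ (V4): /kw/ — entire cluster is a permitted onset → onset /kw/, coda ∅.
Between /u/ (V4) and /e/ (V5): /wph/; trying suffixes from longest down, /h/ is the first permitted one, so coda /wp/ | onset /h/.
So the parse is zwehm.spwi.smu.kwuwp.hezh.
Syllable 2 is /spwi/; it ends in its nucleus with no coda, so it is open.

open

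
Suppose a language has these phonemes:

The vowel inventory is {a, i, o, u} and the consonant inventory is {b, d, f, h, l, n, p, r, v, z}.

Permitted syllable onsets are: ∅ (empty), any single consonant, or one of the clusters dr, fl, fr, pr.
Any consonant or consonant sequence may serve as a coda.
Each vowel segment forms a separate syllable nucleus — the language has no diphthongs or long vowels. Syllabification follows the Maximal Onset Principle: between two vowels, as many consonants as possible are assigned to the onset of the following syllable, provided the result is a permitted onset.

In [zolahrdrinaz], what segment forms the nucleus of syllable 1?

Nuclei (vowels): o, a, i, a → 4 syllables.
The first nucleus (vowel 1 from the left) is /o/.

o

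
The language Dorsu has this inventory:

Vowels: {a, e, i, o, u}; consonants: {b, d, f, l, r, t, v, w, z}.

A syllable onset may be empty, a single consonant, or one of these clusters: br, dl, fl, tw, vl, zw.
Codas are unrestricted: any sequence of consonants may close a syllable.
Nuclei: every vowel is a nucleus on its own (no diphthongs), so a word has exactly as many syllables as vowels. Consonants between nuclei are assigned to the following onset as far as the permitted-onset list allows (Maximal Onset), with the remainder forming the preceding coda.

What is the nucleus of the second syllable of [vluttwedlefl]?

The vowels are u, e, e — 3 nuclei, so 3 syllables.
The second nucleus (vowel 2 from the left) is /e/.

e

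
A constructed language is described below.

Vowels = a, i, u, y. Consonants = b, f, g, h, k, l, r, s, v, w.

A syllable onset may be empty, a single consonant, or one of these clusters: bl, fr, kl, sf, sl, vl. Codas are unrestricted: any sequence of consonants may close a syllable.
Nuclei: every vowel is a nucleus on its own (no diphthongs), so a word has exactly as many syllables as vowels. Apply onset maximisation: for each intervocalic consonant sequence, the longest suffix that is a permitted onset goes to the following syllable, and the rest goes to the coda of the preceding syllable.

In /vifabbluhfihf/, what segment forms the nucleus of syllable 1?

i

The vowels are i, a, u, i — 4 nuclei, so 4 syllables.
The first nucleus (vowel 1 from the left) is /i/.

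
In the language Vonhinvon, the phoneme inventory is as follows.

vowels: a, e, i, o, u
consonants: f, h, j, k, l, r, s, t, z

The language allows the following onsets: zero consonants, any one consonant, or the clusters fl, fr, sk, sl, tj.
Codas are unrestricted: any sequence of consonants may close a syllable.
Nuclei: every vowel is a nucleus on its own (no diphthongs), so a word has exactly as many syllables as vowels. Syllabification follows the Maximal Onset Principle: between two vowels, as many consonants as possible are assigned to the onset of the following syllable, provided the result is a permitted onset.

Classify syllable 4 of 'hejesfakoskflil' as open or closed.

closed

Vowels present: e, e, a, o, i; each is a nucleus, giving 5 syllables.
σ1/σ2 boundary: /j/ is a single consonant, so it becomes the next onset.
σ2/σ3 boundary: /sf/; trying suffixes from longest down, /f/ is the first permitted one, so coda /s/ | onset /f/.
σ3/σ4 boundary: /k/ is a single consonant, so it becomes the next onset.
σ4/σ5 boundary: /skfl/ — longest licit onset from the right is /fl/, leaving /sk/ as coda.
Putting it together: he.jes.fa.kosk.flil.
Syllable 4 is /kosk/ with coda /sk/, so it is closed.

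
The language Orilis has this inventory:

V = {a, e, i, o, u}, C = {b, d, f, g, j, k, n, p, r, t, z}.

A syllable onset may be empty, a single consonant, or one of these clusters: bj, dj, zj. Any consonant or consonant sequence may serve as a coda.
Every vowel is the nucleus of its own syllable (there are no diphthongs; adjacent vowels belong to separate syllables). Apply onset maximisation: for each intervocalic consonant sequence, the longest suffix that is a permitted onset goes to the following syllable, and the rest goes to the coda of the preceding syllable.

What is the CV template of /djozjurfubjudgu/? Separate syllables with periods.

CCV.CCVC.CV.CCVC.CV

Vowels present: o, u, u, u, u; each is a nucleus, giving 5 syllables.
Between /o/ (V1) and /u/ (V2): /zj/ — entire cluster is a permitted onset → onset /zj/, coda ∅.
Between /u/ (V2) and /u/ (V3): /rf/ splits as /r/ + /f/ (/f/ is the longest suffix that is a licit onset).
Between /u/ (V3) and /u/ (V4): /bj/ — entire cluster is a permitted onset → onset /bj/, coda ∅.
Between /u/ (V4) and /u/ (V5): cluster /dg/ — the longest permitted-onset suffix is /g/; onset = /g/, preceding coda = /d/.
So the parse is djo.zjur.fu.bjud.gu.
Mapping each syllable to C/V: /djo/ → CCV, /zjur/ → CCVC, /fu/ → CV, /bjud/ → CCVC, /gu/ → CV.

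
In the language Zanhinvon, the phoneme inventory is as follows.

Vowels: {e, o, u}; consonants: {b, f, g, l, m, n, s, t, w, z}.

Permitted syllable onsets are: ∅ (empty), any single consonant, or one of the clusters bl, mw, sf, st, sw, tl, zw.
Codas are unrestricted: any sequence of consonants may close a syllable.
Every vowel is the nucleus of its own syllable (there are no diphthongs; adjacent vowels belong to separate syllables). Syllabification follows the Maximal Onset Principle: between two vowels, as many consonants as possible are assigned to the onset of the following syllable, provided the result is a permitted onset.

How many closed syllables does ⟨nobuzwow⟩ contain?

Vowels present: o, u, o; each is a nucleus, giving 3 syllables.
Between /o/ (V1) and /u/ (V2): /b/ → onset of the next syllable (single consonants are always licit onsets).
Between /u/ (V2) and /o/ (V3): /zw/ — entire cluster is a permitted onset → onset /zw/, coda ∅.
Putting it together: no.bu.zwow.
Classifying each syllable: /no/ (open), /bu/ (open), /zwow/ (closed).
Closed syllables: 1.

1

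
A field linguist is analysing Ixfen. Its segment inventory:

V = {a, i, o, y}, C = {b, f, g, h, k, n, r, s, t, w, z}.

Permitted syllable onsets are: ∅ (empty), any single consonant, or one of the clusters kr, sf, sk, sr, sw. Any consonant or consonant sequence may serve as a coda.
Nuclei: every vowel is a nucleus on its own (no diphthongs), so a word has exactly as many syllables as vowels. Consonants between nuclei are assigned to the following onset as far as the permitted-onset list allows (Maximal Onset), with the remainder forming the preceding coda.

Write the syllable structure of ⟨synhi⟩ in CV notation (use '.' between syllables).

Vowels present: y, i; each is a nucleus, giving 2 syllables.
Between /y/ (V1) and /i/ (V2): /nh/ — longest licit onset from the right is /h/, leaving /n/ as coda.
So the parse is syn.hi.
Mapping each syllable to C/V: /syn/ → CVC, /hi/ → CV.

CVC.CV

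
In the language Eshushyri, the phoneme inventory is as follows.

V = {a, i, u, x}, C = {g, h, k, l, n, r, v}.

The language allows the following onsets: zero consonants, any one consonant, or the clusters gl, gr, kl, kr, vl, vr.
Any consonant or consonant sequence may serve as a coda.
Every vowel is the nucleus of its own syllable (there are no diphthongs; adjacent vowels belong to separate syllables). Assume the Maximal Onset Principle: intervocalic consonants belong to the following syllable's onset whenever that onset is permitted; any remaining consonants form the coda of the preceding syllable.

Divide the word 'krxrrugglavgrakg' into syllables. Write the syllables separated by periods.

Vowels present: x, u, a, a; each is a nucleus, giving 4 syllables.
V1 /x/ – V2 /u/: cluster /rr/ — the longest permitted-onset suffix is /r/; onset = /r/, preceding coda = /r/.
V2 /u/ – V3 /a/: /ggl/; trying suffixes from longest down, /gl/ is the first permitted one, so coda /g/ | onset /gl/.
V3 /a/ – V4 /a/: cluster /vgr/ — the longest permitted-onset suffix is /gr/; onset = /gr/, preceding coda = /v/.

krxr.rug.glav.grakg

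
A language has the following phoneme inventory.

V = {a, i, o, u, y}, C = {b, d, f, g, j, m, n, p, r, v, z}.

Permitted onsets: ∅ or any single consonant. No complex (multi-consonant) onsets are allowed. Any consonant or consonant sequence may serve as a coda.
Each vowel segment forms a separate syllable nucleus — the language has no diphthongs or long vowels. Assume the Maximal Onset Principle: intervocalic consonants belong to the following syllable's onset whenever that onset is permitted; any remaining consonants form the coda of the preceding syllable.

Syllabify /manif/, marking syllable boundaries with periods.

ma.nif

Nuclei (vowels): a, i → 2 syllables.
V1 /a/ – V2 /i/: /n/ → onset of the next syllable (single consonants are always licit onsets).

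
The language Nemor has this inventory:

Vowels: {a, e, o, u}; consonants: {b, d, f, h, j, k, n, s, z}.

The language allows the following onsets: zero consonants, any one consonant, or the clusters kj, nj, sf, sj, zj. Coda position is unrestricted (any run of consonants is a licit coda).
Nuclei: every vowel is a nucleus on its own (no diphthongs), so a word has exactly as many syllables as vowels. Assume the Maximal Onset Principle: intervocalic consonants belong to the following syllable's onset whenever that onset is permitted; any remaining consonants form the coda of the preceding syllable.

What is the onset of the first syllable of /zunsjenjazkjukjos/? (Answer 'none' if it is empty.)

The vowels are u, e, a, u, o — 5 nuclei, so 5 syllables.
/u…e/ gap (V1→V2): /nsj/ splits as /n/ + /sj/ (/sj/ is the longest suffix that is a licit onset).
/e…a/ gap (V2→V3): /nj/ is a licit onset in full, so it all attaches to the next syllable.
/a…u/ gap (V3→V4): /zkj/ — longest licit onset from the right is /kj/, leaving /z/ as coda.
/u…o/ gap (V4→V5): /kj/ — entire cluster is a permitted onset → onset /kj/, coda ∅.
Syllabification: zun.sje.njaz.kju.kjos.
Syllable 1 is /zun/: onset /z/, nucleus /u/, coda /n/.

z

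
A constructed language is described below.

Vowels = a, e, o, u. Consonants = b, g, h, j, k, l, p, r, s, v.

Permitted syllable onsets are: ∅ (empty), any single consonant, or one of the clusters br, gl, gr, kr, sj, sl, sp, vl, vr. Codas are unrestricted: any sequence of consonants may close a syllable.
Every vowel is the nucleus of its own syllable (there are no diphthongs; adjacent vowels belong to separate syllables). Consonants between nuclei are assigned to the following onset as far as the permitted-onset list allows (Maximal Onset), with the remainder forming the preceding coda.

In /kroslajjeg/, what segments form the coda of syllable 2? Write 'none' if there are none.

j

The vowels are o, a, e — 3 nuclei, so 3 syllables.
V1 /o/ – V2 /a/: /sl/ — entire cluster is a permitted onset → onset /sl/, coda ∅.
V2 /a/ – V3 /e/: cluster /jj/ — the longest permitted-onset suffix is /j/; onset = /j/, preceding coda = /j/.
Syllabification: kro.slaj.jeg.
Syllable 2 is /slaj/: onset /sl/, nucleus /a/, coda /j/.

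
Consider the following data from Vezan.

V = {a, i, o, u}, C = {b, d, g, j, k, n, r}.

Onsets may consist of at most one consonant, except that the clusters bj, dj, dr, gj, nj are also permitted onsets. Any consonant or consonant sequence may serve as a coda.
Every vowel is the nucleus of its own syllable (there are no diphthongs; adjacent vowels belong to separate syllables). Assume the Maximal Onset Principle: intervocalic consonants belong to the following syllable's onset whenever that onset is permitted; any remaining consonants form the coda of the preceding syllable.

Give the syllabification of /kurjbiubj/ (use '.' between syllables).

Vowels present: u, i, u; each is a nucleus, giving 3 syllables.
Between /u/ (V1) and /i/ (V2): /rjb/; trying suffixes from longest down, /b/ is the first permitted one, so coda /rj/ | onset /b/.
Between /i/ (V2) and /u/ (V3): hiatus — the boundary sits between the two vowels.

kurj.bi.ubj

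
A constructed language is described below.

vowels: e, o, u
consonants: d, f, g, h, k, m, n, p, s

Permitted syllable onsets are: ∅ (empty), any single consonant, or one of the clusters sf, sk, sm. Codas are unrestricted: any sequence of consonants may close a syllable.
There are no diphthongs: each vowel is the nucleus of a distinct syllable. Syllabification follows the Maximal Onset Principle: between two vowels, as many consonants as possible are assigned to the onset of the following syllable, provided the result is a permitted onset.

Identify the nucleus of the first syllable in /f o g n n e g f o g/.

o

The vowels are o, e, o — 3 nuclei, so 3 syllables.
The first nucleus (vowel 1 from the left) is /o/.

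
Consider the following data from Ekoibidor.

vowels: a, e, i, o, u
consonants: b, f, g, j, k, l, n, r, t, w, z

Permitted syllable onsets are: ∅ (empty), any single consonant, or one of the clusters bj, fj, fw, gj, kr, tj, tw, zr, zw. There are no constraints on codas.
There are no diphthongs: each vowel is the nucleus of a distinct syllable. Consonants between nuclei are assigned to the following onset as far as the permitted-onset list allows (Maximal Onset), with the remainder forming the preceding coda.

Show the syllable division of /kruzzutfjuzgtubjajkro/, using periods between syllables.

kruz.zut.fjuzg.tu.bjaj.kro

The vowels are u, u, u, u, a, o — 6 nuclei, so 6 syllables.
V1 /u/ – V2 /u/: /zz/; trying suffixes from longest down, /z/ is the first permitted one, so coda /z/ | onset /z/.
V2 /u/ – V3 /u/: /tfj/ splits as /t/ + /fj/ (/fj/ is the longest suffix that is a licit onset).
V3 /u/ – V4 /u/: /zgt/ splits as /zg/ + /t/ (/t/ is the longest suffix that is a licit onset).
V4 /u/ – V5 /a/: /bj/ is a licit onset in full, so it all attaches to the next syllable.
V5 /a/ – V6 /o/: /jkr/; trying suffixes from longest down, /kr/ is the first permitted one, so coda /j/ | onset /kr/.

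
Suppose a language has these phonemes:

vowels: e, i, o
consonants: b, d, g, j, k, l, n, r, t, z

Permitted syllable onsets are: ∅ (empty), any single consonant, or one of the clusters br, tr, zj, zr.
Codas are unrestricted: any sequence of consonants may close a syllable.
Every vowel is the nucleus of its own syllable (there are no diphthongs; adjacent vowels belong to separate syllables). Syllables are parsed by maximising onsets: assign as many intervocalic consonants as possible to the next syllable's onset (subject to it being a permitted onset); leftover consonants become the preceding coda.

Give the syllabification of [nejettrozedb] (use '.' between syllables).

ne.jet.tro.zedb

The vowels are e, e, o, e — 4 nuclei, so 4 syllables.
Between /e/ (V1) and /e/ (V2): just /j/ — single C goes to the following onset.
Between /e/ (V2) and /o/ (V3): /ttr/ — longest licit onset from the right is /tr/, leaving /t/ as coda.
Between /o/ (V3) and /e/ (V4): just /z/ — single C goes to the following onset.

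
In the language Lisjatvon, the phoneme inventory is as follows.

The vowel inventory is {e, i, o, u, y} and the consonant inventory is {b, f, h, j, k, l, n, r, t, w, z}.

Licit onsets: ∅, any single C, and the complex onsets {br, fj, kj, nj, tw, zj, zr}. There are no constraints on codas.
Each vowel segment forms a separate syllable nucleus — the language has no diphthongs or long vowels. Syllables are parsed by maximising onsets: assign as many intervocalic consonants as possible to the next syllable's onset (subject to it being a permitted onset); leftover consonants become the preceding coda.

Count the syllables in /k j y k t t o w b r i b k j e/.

4

The vowels are y, o, i, e — 4 nuclei, so 4 syllables.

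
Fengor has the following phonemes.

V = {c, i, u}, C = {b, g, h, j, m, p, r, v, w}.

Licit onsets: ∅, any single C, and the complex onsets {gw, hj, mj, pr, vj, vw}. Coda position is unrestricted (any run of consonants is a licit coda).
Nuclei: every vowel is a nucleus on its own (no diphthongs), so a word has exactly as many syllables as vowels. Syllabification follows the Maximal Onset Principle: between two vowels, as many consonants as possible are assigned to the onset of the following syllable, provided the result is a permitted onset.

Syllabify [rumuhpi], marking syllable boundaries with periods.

ru.muh.pi

Nuclei (vowels): u, u, i → 3 syllables.
V1 /u/ – V2 /u/: /m/ is a single consonant, so it becomes the next onset.
V2 /u/ – V3 /i/: /hp/ splits as /h/ + /p/ (/p/ is the longest suffix that is a licit onset).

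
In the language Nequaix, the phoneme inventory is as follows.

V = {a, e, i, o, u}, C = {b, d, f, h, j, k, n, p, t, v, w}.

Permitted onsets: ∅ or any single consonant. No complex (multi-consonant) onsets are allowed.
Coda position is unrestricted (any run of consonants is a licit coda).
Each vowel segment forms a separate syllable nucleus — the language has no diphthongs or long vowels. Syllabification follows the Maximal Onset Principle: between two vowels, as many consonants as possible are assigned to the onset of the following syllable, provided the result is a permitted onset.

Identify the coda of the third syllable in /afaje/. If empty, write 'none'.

none

Vowels present: a, a, e; each is a nucleus, giving 3 syllables.
Between /a/ (V1) and /a/ (V2): /f/ is a single consonant, so it becomes the next onset.
Between /a/ (V2) and /e/ (V3): just /j/ — single C goes to the following onset.
Putting it together: a.fa.je.
Syllable 3 is /je/: onset /j/, nucleus /e/, coda ∅.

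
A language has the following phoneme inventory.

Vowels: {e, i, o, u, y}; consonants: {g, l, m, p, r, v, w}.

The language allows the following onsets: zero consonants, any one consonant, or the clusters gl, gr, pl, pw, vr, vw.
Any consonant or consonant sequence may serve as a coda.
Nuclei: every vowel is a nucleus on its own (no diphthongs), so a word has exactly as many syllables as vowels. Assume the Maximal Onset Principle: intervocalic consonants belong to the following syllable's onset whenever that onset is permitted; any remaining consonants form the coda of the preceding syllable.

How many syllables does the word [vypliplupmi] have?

4

Vowels present: y, i, u, i; each is a nucleus, giving 4 syllables.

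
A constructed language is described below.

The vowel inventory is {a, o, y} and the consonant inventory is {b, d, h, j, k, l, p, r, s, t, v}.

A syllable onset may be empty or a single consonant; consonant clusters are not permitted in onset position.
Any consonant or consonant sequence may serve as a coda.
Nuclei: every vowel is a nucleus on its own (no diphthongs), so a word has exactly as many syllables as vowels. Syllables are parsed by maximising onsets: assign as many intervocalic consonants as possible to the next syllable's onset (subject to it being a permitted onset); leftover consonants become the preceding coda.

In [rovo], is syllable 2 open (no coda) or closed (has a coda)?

The vowels are o, o — 2 nuclei, so 2 syllables.
/o…o/ gap (V1→V2): just /v/ — single C goes to the following onset.
Syllabification: ro.vo.
Syllable 2 is /vo/; it ends in its nucleus with no coda, so it is open.

open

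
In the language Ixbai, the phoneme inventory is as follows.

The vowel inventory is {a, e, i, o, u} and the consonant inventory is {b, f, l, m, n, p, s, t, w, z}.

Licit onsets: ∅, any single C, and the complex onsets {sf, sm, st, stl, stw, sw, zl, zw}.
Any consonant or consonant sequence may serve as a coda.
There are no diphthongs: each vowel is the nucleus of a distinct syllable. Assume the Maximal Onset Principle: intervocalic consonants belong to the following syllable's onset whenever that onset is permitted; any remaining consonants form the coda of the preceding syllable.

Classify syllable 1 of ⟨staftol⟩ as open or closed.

The vowels are a, o — 2 nuclei, so 2 syllables.
Between /a/ (V1) and /o/ (V2): /ft/; trying suffixes from longest down, /t/ is the first permitted one, so coda /f/ | onset /t/.
Syllabification: staf.tol.
Syllable 1 is /staf/ with coda /f/, so it is closed.

closed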